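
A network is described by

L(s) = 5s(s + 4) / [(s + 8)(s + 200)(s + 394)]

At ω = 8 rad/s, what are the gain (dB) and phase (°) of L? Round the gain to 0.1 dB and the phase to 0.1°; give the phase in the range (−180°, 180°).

-67.9 dB, 105.0°

At s = jω = j8:
zero (s+4): 4 + j8 → |·| = √(4²+8²) = √80 ≈ 8.9443, ∠ = arctan(8/4) ≈ 63.43°
zero at origin: s = j8 → |·| = 8, ∠ = 90.00°
pole (s+8): 8 + j8 → |·| = √(8²+8²) = √128 ≈ 11.314, ∠ = arctan(8/8) ≈ 45.00°
pole (s+200): 200 + j8 → |·| = √(200²+8²) = √40064 ≈ 200.16, ∠ = arctan(8/200) ≈ 2.29°
pole (s+394): 394 + j8 → |·| = √(394²+8²) = √155300 ≈ 394.08, ∠ = arctan(8/394) ≈ 1.16°
|L| = 5 · 71.554 / 8.9244e+05 ≈ 0.00040089
Gain = 20 log₁₀(0.00040089) ≈ -67.94 dB
∠L = 153.43° − 48.45° = 104.98°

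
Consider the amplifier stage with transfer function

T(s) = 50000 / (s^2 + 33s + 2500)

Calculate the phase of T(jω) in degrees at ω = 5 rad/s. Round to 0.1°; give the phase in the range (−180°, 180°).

At s = jω = j5:
quadratic: (j5)² + 33·j5 + 2500 = 2475 + j165 → |·| ≈ 2480.5, ∠ ≈ 3.81°
∠T = 0.00° − 3.81° = -3.81°

-3.8°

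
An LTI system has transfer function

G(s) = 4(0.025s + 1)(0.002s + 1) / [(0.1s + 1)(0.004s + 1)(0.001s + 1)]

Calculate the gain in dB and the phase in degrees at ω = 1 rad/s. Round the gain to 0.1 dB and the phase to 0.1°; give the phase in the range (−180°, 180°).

12.0 dB, -4.5°

At ω = 1 rad/s:
zero (1 + j1·0.025) = 1 + j0.025 → |·| ≈ 1.0003, ∠ ≈ 1.43°
zero (1 + j1·0.002) = 1 + j0.002 → |·| ≈ 1, ∠ ≈ 0.11°
pole (1 + j1·0.1) = 1 + j0.1 → |·| ≈ 1.005, ∠ ≈ 5.71°
pole (1 + j1·0.004) = 1 + j0.004 → |·| ≈ 1, ∠ ≈ 0.23°
pole (1 + j1·0.001) = 1 + j0.001 → |·| ≈ 1, ∠ ≈ 0.06°
|G| = 4 · 1.0003 · 1 / (1.005 · 1 · 1) ≈ 3.9813
Gain = 20 log₁₀(3.9813) ≈ 12.00 dB
∠G = (1.43° + 0.11°) − (5.71° + 0.23° + 0.06°) = -4.46°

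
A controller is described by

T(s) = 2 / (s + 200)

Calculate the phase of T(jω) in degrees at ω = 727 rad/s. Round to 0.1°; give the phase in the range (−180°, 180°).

At s = jω = j727:
pole (s+200): 200 + j727 → |·| = √(200²+727²) = √568529 ≈ 754.01, ∠ = arctan(727/200) ≈ 74.62°
∠T = 0.00° − 74.62° = -74.62°

-74.6°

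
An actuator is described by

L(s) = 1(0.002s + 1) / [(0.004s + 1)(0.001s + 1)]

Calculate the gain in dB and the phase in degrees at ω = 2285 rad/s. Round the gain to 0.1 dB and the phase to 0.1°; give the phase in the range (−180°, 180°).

At ω = 2285 rad/s:
zero (1 + j2285·0.002) = 1 + j4.57 → |·| ≈ 4.6781, ∠ ≈ 77.66°
pole (1 + j2285·0.004) = 1 + j9.14 → |·| ≈ 9.1945, ∠ ≈ 83.76°
pole (1 + j2285·0.001) = 1 + j2.285 → |·| ≈ 2.4942, ∠ ≈ 66.36°
|L| = 1 · 4.6781 / (9.1945 · 2.4942) ≈ 0.20399
Gain = 20 log₁₀(0.20399) ≈ -13.81 dB
∠L = (77.66°) − (83.76° + 66.36°) = -72.46°

-13.8 dB, -72.5°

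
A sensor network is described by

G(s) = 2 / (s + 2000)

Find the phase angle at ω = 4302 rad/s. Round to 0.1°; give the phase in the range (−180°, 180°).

-65.1°

Substitute s = j4302:
Numerator: 2 = 2 + j0
Denominator: (j4302) + 2000 = 2000 + j4302
|N| = √(2² + 0²) ≈ 2, ∠N ≈ 0.00°
|D| = √(2000² + 4302²) ≈ 4744.2, ∠D ≈ 65.07°
∠G = 0.00° − 65.07° = -65.07°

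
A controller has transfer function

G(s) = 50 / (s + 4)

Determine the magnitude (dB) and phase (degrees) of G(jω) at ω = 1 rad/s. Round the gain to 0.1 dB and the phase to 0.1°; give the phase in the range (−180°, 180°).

At s = jω = j1:
pole (s+4): 4 + j1 → |·| = √(4²+1²) = √17 ≈ 4.1231, ∠ = arctan(1/4) ≈ 14.04°
|G| = 50 / 4.1231 ≈ 12.127
Gain = 20 log₁₀(12.127) ≈ 21.68 dB
∠G = 0.00° − 14.04° = -14.04°

21.7 dB, -14.0°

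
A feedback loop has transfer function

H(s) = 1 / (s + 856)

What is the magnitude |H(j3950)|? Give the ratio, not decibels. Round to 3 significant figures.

0.000247

Substitute s = j3950:
Numerator: 1 = 1 + j0
Denominator: (j3950) + 856 = 856 + j3950
|N| = √(1² + 0²) ≈ 1, ∠N ≈ 0.00°
|D| = √(856² + 3950²) ≈ 4041.7, ∠D ≈ 77.77°
|H| = 1 / 4041.7 ≈ 0.00024742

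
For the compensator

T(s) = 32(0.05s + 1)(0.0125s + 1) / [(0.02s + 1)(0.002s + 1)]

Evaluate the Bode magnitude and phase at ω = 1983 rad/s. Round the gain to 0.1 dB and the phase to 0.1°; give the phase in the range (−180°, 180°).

At ω = 1983 rad/s:
zero (1 + j1983·0.05) = 1 + j99.15 → |·| ≈ 99.155, ∠ ≈ 89.42°
zero (1 + j1983·0.0125) = 1 + j24.7875 → |·| ≈ 24.808, ∠ ≈ 87.69°
pole (1 + j1983·0.02) = 1 + j39.66 → |·| ≈ 39.673, ∠ ≈ 88.56°
pole (1 + j1983·0.002) = 1 + j3.966 → |·| ≈ 4.0901, ∠ ≈ 75.85°
|T| = 32 · 99.155 · 24.808 / (39.673 · 4.0901) ≈ 485.1
Gain = 20 log₁₀(485.1) ≈ 53.72 dB
∠T = (89.42° + 87.69°) − (88.56° + 75.85°) = 12.70°

53.7 dB, 12.7°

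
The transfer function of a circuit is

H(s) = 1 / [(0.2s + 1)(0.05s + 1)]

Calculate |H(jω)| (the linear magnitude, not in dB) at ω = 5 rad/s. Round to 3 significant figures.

At ω = 5 rad/s:
pole (1 + j5·0.2) = 1 + j1 → |·| ≈ 1.4142, ∠ ≈ 45.00°
pole (1 + j5·0.05) = 1 + j0.25 → |·| ≈ 1.0308, ∠ ≈ 14.04°
|H| = 1 · 1 / (1.4142 · 1.0308) ≈ 0.68599

0.686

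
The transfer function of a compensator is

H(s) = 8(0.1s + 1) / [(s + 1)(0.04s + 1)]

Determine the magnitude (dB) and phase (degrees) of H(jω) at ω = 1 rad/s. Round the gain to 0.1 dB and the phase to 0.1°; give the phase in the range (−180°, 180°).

At ω = 1 rad/s:
zero (1 + j1·0.1) = 1 + j0.1 → |·| ≈ 1.005, ∠ ≈ 5.71°
pole (1 + j1·1) = 1 + j1 → |·| ≈ 1.4142, ∠ ≈ 45.00°
pole (1 + j1·0.04) = 1 + j0.04 → |·| ≈ 1.0008, ∠ ≈ 2.29°
|H| = 8 · 1.005 / (1.4142 · 1.0008) ≈ 5.6806
Gain = 20 log₁₀(5.6806) ≈ 15.09 dB
∠H = (5.71°) − (45.00° + 2.29°) = -41.58°

15.1 dB, -41.6°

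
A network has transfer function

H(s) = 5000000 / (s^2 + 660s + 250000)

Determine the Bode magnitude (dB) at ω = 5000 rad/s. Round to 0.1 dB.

-14.0 dB

At s = jω = j5000:
quadratic: (j5000)² + 660·j5000 + 250000 = -24750000 + j3300000 → |·| ≈ 2.4969e+07, ∠ ≈ 172.41°
|H| = 5000000 / 2.4969e+07 ≈ 0.20025
Gain = 20 log₁₀(0.20025) ≈ -13.97 dB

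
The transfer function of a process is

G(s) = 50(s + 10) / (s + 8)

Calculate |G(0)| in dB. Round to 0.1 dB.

G(0) = 50·10 / (8) = 62.5
20 log₁₀(62.5) ≈ 35.92 dB

35.9 dB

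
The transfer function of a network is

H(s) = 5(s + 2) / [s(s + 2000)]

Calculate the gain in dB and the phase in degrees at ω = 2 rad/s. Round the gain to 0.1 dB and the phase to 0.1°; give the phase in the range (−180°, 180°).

-49.0 dB, -45.1°

At s = jω = j2:
zero (s+2): 2 + j2 → |·| = √(2²+2²) = √8 ≈ 2.8284, ∠ = arctan(2/2) ≈ 45.00°
pole (s+2000): 2000 + j2 → |·| = √(2000²+2²) = √4000004 ≈ 2000, ∠ = arctan(2/2000) ≈ 0.06°
pole at origin: |s| = 2, ∠ = 90.00° (in denominator)
|H| = 5 · 2.8284 / 4000 ≈ 0.0035355
Gain = 20 log₁₀(0.0035355) ≈ -49.03 dB
∠H = 45.00° − 90.06° = -45.06°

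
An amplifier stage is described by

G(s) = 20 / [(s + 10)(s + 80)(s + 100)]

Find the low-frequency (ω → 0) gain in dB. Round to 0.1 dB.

-72.0 dB

G(0) = 20 / (10·80·100) = 0.00025
20 log₁₀(0.00025) ≈ -72.04 dB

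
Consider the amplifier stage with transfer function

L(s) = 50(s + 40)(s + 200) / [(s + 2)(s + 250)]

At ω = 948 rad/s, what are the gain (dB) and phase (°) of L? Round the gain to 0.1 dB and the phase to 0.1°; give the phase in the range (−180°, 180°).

33.9 dB, 0.6°

At s = jω = j948:
zero (s+40): 40 + j948 → |·| = √(40²+948²) = √900304 ≈ 948.84, ∠ = arctan(948/40) ≈ 87.58°
zero (s+200): 200 + j948 → |·| = √(200²+948²) = √938704 ≈ 968.87, ∠ = arctan(948/200) ≈ 78.09°
pole (s+2): 2 + j948 → |·| = √(2²+948²) = √898708 ≈ 948, ∠ = arctan(948/2) ≈ 89.88°
pole (s+250): 250 + j948 → |·| = √(250²+948²) = √961204 ≈ 980.41, ∠ = arctan(948/250) ≈ 75.23°
|L| = 50 · 9.193e+05 / 9.2943e+05 ≈ 49.455
Gain = 20 log₁₀(49.455) ≈ 33.88 dB
∠L = 165.67° − 165.11° = 0.56°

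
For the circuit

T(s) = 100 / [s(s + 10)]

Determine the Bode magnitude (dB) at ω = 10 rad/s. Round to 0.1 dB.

At s = jω = j10:
pole (s+10): 10 + j10 → |·| = √(10²+10²) = √200 ≈ 14.142, ∠ = arctan(10/10) ≈ 45.00°
pole at origin: |s| = 10, ∠ = 90.00° (in denominator)
|T| = 100 / 141.42 ≈ 0.70711
Gain = 20 log₁₀(0.70711) ≈ -3.01 dB

-3.0 dB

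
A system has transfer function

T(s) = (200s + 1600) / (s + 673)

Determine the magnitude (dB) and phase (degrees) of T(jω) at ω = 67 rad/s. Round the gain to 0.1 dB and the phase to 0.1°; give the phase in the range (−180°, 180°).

Substitute s = j67:
Numerator: 200(j67) + 1600 = 1600 + j13400
Denominator: (j67) + 673 = 673 + j67
|N| = √(1600² + 13400²) ≈ 13495, ∠N ≈ 83.19°
|D| = √(673² + 67²) ≈ 676.33, ∠D ≈ 5.69°
|T| = 13495 / 676.33 ≈ 19.953
Gain = 20 log₁₀(19.953) ≈ 26.00 dB
∠T = 83.19° − 5.69° = 77.50°

26.0 dB, 77.5°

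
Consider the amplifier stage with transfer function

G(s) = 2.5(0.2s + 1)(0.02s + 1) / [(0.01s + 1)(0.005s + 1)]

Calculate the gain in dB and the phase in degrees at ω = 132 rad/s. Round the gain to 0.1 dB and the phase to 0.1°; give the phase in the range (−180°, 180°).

39.5 dB, 70.8°

At ω = 132 rad/s:
zero (1 + j132·0.2) = 1 + j26.4 → |·| ≈ 26.419, ∠ ≈ 87.83°
zero (1 + j132·0.02) = 1 + j2.64 → |·| ≈ 2.823, ∠ ≈ 69.25°
pole (1 + j132·0.01) = 1 + j1.32 → |·| ≈ 1.656, ∠ ≈ 52.85°
pole (1 + j132·0.005) = 1 + j0.66 → |·| ≈ 1.1982, ∠ ≈ 33.42°
|G| = 2.5 · 26.419 · 2.823 / (1.656 · 1.1982) ≈ 93.967
Gain = 20 log₁₀(93.967) ≈ 39.46 dB
∠G = (87.83° + 69.25°) − (52.85° + 33.42°) = 70.81°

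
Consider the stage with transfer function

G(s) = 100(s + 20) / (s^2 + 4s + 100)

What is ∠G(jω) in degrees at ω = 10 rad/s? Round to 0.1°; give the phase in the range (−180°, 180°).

-63.4°

At s = jω = j10:
zero (s+20): 20 + j10 → |·| = √(20²+10²) = √500 ≈ 22.361, ∠ = arctan(10/20) ≈ 26.57°
quadratic: (j10)² + 4·j10 + 100 = 0 + j40 → |·| ≈ 40, ∠ ≈ 90.00°
∠G = 26.57° − 90.00° = -63.43°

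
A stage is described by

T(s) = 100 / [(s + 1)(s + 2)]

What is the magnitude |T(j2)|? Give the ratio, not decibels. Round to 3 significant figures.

At s = jω = j2:
pole (s+1): 1 + j2 → |·| = √(1²+2²) = √5 ≈ 2.2361, ∠ = arctan(2/1) ≈ 63.43°
pole (s+2): 2 + j2 → |·| = √(2²+2²) = √8 ≈ 2.8284, ∠ = arctan(2/2) ≈ 45.00°
|T| = 100 / 6.3246 ≈ 15.811

15.8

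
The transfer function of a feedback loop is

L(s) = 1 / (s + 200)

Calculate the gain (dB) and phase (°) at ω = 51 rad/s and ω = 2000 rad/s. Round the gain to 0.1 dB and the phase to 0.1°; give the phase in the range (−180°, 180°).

ω = 51: -46.3 dB, -14.3°; ω = 2000: -66.1 dB, -84.3°

Substitute s = j51:
Numerator: 1 = 1 + j0
Denominator: (j51) + 200 = 200 + j51
|N| = √(1² + 0²) ≈ 1, ∠N ≈ 0.00°
|D| = √(200² + 51²) ≈ 206.4, ∠D ≈ 14.31°
|L| = 1 / 206.4 ≈ 0.004845
Gain = 20 log₁₀(0.004845) ≈ -46.29 dB
∠L = 0.00° − 14.31° = -14.31°

Substitute s = j2000:
Numerator: 1 = 1 + j0
Denominator: (j2000) + 200 = 200 + j2000
|N| = √(1² + 0²) ≈ 1, ∠N ≈ 0.00°
|D| = √(200² + 2000²) ≈ 2010, ∠D ≈ 84.29°
|L| = 1 / 2010 ≈ 0.00049751
Gain = 20 log₁₀(0.00049751) ≈ -66.06 dB
∠L = 0.00° − 84.29° = -84.29°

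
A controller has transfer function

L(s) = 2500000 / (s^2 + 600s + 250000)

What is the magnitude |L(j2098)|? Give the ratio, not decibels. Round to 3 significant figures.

0.576

At s = jω = j2098:
quadratic: (j2098)² + 600·j2098 + 250000 = -4151604 + j1258800 → |·| ≈ 4.3382e+06, ∠ ≈ 163.13°
|L| = 2500000 / 4.3382e+06 ≈ 0.57628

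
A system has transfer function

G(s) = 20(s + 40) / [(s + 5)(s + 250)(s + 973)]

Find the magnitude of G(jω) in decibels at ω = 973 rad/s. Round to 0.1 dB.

At s = jω = j973:
zero (s+40): 40 + j973 → |·| = √(40²+973²) = √948329 ≈ 973.82, ∠ = arctan(973/40) ≈ 87.65°
pole (s+5): 5 + j973 → |·| = √(5²+973²) = √946754 ≈ 973.01, ∠ = arctan(973/5) ≈ 89.71°
pole (s+250): 250 + j973 → |·| = √(250²+973²) = √1009229 ≈ 1004.6, ∠ = arctan(973/250) ≈ 75.59°
pole (s+973): 973 + j973 → |·| = √(973²+973²) = √1893458 ≈ 1376, ∠ = arctan(973/973) ≈ 45.00°
|G| = 20 · 973.82 / 1.345e+09 ≈ 1.4481e-05
Gain = 20 log₁₀(1.4481e-05) ≈ -96.78 dB

-96.8 dB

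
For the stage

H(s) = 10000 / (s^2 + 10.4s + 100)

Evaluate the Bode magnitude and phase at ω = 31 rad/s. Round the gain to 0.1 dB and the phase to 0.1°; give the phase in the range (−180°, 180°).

At s = jω = j31:
quadratic: (j31)² + 10.4·j31 + 100 = -861 + j322.4 → |·| ≈ 919.38, ∠ ≈ 159.47°
|H| = 10000 / 919.38 ≈ 10.877
Gain = 20 log₁₀(10.877) ≈ 20.73 dB
∠H = 0.00° − 159.47° = -159.47°

20.7 dB, -159.5°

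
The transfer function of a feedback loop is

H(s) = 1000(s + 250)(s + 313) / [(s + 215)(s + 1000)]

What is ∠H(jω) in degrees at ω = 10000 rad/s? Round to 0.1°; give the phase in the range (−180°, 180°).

At s = jω = j10000:
zero (s+250): 250 + j10000 → |·| = √(250²+10000²) = √100062500 ≈ 10003, ∠ = arctan(10000/250) ≈ 88.57°
zero (s+313): 313 + j10000 → |·| = √(313²+10000²) = √100097969 ≈ 10005, ∠ = arctan(10000/313) ≈ 88.21°
pole (s+215): 215 + j10000 → |·| = √(215²+10000²) = √100046225 ≈ 10002, ∠ = arctan(10000/215) ≈ 88.77°
pole (s+1000): 1000 + j10000 → |·| = √(1000²+10000²) = √101000000 ≈ 10050, ∠ = arctan(10000/1000) ≈ 84.29°
∠H = 176.78° − 173.06° = 3.72°

3.7°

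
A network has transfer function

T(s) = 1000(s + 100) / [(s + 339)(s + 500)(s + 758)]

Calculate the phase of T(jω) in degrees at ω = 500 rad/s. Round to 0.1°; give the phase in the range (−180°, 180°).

At s = jω = j500:
zero (s+100): 100 + j500 → |·| = √(100²+500²) = √260000 ≈ 509.9, ∠ = arctan(500/100) ≈ 78.69°
pole (s+339): 339 + j500 → |·| = √(339²+500²) = √364921 ≈ 604.09, ∠ = arctan(500/339) ≈ 55.86°
pole (s+500): 500 + j500 → |·| = √(500²+500²) = √500000 ≈ 707.11, ∠ = arctan(500/500) ≈ 45.00°
pole (s+758): 758 + j500 → |·| = √(758²+500²) = √824564 ≈ 908.06, ∠ = arctan(500/758) ≈ 33.41°
∠T = 78.69° − 134.27° = -55.58°

-55.6°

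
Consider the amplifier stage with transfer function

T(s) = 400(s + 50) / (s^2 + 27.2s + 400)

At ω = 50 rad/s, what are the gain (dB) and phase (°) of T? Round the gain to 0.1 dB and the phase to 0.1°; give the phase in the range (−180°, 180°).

At s = jω = j50:
zero (s+50): 50 + j50 → |·| = √(50²+50²) = √5000 ≈ 70.711, ∠ = arctan(50/50) ≈ 45.00°
quadratic: (j50)² + 27.2·j50 + 400 = -2100 + j1360 → |·| ≈ 2501.9, ∠ ≈ 147.07°
|T| = 400 · 70.711 / 2501.9 ≈ 11.305
Gain = 20 log₁₀(11.305) ≈ 21.07 dB
∠T = 45.00° − 147.07° = -102.07°

21.1 dB, -102.1°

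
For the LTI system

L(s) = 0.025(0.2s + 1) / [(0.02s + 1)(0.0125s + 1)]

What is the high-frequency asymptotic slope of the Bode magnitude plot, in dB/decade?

Each pole contributes −20 dB/decade at high frequency; each zero contributes +20 dB/decade.
Net: 1 zero(s) − 2 pole(s) → -20 dB/decade.

-20 dB/decade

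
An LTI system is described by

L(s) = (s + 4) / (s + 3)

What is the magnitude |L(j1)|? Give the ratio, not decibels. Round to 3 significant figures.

1.30

Substitute s = j1:
Numerator: (j1) + 4 = 4 + j1
Denominator: (j1) + 3 = 3 + j1
|N| = √(4² + 1²) ≈ 4.1231, ∠N ≈ 14.04°
|D| = √(3² + 1²) ≈ 3.1623, ∠D ≈ 18.43°
|L| = 4.1231 / 3.1623 ≈ 1.3038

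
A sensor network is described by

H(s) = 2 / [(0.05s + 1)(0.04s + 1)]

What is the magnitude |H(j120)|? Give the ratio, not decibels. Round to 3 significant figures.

At ω = 120 rad/s:
pole (1 + j120·0.05) = 1 + j6 → |·| ≈ 6.0828, ∠ ≈ 80.54°
pole (1 + j120·0.04) = 1 + j4.8 → |·| ≈ 4.9031, ∠ ≈ 78.23°
|H| = 2 · 1 / (6.0828 · 4.9031) ≈ 0.067059

0.0671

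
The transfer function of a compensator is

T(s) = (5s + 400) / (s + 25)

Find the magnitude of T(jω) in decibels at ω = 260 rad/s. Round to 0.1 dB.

Substitute s = j260:
Numerator: 5(j260) + 400 = 400 + j1300
Denominator: (j260) + 25 = 25 + j260
|N| = √(400² + 1300²) ≈ 1360.1, ∠N ≈ 72.90°
|D| = √(25² + 260²) ≈ 261.2, ∠D ≈ 84.51°
|T| = 1360.1 / 261.2 ≈ 5.2071
Gain = 20 log₁₀(5.2071) ≈ 14.33 dB

14.3 dB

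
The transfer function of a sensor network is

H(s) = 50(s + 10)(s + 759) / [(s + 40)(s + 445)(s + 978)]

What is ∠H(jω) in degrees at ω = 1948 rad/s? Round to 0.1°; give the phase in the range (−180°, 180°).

At s = jω = j1948:
zero (s+10): 10 + j1948 → |·| = √(10²+1948²) = √3794804 ≈ 1948, ∠ = arctan(1948/10) ≈ 89.71°
zero (s+759): 759 + j1948 → |·| = √(759²+1948²) = √4370785 ≈ 2090.6, ∠ = arctan(1948/759) ≈ 68.71°
pole (s+40): 40 + j1948 → |·| = √(40²+1948²) = √3796304 ≈ 1948.4, ∠ = arctan(1948/40) ≈ 88.82°
pole (s+445): 445 + j1948 → |·| = √(445²+1948²) = √3992729 ≈ 1998.2, ∠ = arctan(1948/445) ≈ 77.13°
pole (s+978): 978 + j1948 → |·| = √(978²+1948²) = √4751188 ≈ 2179.7, ∠ = arctan(1948/978) ≈ 63.34°
∠H = 158.42° − 229.29° = -70.87°

-70.9°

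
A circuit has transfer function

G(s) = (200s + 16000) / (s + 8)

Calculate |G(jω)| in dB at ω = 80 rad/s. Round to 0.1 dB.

Substitute s = j80:
Numerator: 200(j80) + 16000 = 16000 + j16000
Denominator: (j80) + 8 = 8 + j80
|N| = √(16000² + 16000²) ≈ 22627, ∠N ≈ 45.00°
|D| = √(8² + 80²) ≈ 80.399, ∠D ≈ 84.29°
|G| = 22627 / 80.399 ≈ 281.43
Gain = 20 log₁₀(281.43) ≈ 48.99 dB

49.0 dB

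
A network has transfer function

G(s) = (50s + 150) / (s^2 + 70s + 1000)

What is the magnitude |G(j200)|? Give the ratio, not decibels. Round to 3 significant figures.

0.241

Substitute s = j200:
Numerator: 50(j200) + 150 = 150 + j10000
Denominator: (j200)^2 + 70(j200) + 1000 = -39000 + j14000
|N| = √(150² + 10000²) ≈ 10001, ∠N ≈ 89.14°
|D| = √(39000² + 14000²) ≈ 41437, ∠D ≈ 160.25°
|G| = 10001 / 41437 ≈ 0.24135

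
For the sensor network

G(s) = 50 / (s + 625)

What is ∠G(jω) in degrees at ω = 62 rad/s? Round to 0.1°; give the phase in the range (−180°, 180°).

At s = jω = j62:
pole (s+625): 625 + j62 → |·| = √(625²+62²) = √394469 ≈ 628.07, ∠ = arctan(62/625) ≈ 5.67°
∠G = 0.00° − 5.67° = -5.67°

-5.7°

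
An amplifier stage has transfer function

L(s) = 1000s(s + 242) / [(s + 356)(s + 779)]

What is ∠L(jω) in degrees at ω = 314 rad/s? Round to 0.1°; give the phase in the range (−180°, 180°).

79.0°

At s = jω = j314:
zero (s+242): 242 + j314 → |·| = √(242²+314²) = √157160 ≈ 396.43, ∠ = arctan(314/242) ≈ 52.38°
zero at origin: s = j314 → |·| = 314, ∠ = 90.00°
pole (s+356): 356 + j314 → |·| = √(356²+314²) = √225332 ≈ 474.69, ∠ = arctan(314/356) ≈ 41.41°
pole (s+779): 779 + j314 → |·| = √(779²+314²) = √705437 ≈ 839.9, ∠ = arctan(314/779) ≈ 21.95°
∠L = 142.38° − 63.36° = 79.02°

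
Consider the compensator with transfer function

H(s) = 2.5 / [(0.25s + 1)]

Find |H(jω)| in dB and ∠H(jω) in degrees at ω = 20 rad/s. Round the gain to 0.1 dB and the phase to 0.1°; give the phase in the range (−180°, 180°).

-6.2 dB, -78.7°

At ω = 20 rad/s:
pole (1 + j20·0.25) = 1 + j5 → |·| ≈ 5.099, ∠ ≈ 78.69°
|H| = 2.5 · 1 / (5.099) ≈ 0.49029
Gain = 20 log₁₀(0.49029) ≈ -6.19 dB
∠H = (0°) − (78.69°) = -78.69°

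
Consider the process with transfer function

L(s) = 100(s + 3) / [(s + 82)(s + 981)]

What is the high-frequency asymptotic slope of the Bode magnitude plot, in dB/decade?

Each pole contributes −20 dB/decade at high frequency; each zero contributes +20 dB/decade.
Net: 1 zero(s) − 2 pole(s) → -20 dB/decade.

-20 dB/decade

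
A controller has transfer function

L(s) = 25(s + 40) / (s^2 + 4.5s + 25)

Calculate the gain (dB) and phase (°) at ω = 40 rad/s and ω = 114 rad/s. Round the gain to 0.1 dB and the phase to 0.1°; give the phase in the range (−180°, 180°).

ω = 40: -1.0 dB, -128.5°; ω = 114: -12.7 dB, -107.1°

At s = jω = j40:
zero (s+40): 40 + j40 → |·| = √(40²+40²) = √3200 ≈ 56.569, ∠ = arctan(40/40) ≈ 45.00°
quadratic: (j40)² + 4.5·j40 + 25 = -1575 + j180 → |·| ≈ 1585.3, ∠ ≈ 173.48°
|L| = 25 · 56.569 / 1585.3 ≈ 0.89209
Gain = 20 log₁₀(0.89209) ≈ -0.99 dB
∠L = 45.00° − 173.48° = -128.48°

At s = jω = j114:
zero (s+40): 40 + j114 → |·| = √(40²+114²) = √14596 ≈ 120.81, ∠ = arctan(114/40) ≈ 70.67°
quadratic: (j114)² + 4.5·j114 + 25 = -12971 + j513 → |·| ≈ 12981, ∠ ≈ 177.74°
|L| = 25 · 120.81 / 12981 ≈ 0.23267
Gain = 20 log₁₀(0.23267) ≈ -12.67 dB
∠L = 70.67° − 177.74° = -107.07°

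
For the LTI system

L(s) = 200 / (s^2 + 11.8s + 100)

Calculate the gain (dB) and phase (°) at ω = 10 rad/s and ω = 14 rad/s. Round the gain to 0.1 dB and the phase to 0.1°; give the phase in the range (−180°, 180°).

At s = jω = j10:
quadratic: (j10)² + 11.8·j10 + 100 = 0 + j118 → |·| ≈ 118, ∠ ≈ 90.00°
|L| = 200 / 118 ≈ 1.6949
Gain = 20 log₁₀(1.6949) ≈ 4.58 dB
∠L = 0.00° − 90.00° = -90.00°

At s = jω = j14:
quadratic: (j14)² + 11.8·j14 + 100 = -96 + j165.2 → |·| ≈ 191.07, ∠ ≈ 120.16°
|L| = 200 / 191.07 ≈ 1.0467
Gain = 20 log₁₀(1.0467) ≈ 0.40 dB
∠L = 0.00° − 120.16° = -120.16°

ω = 10: 4.6 dB, -90.0°; ω = 14: 0.4 dB, -120.2°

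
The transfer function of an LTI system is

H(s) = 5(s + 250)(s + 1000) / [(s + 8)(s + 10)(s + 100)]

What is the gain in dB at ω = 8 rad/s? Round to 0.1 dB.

38.7 dB

At s = jω = j8:
zero (s+250): 250 + j8 → |·| = √(250²+8²) = √62564 ≈ 250.13, ∠ = arctan(8/250) ≈ 1.83°
zero (s+1000): 1000 + j8 → |·| = √(1000²+8²) = √1000064 ≈ 1000, ∠ = arctan(8/1000) ≈ 0.46°
pole (s+8): 8 + j8 → |·| = √(8²+8²) = √128 ≈ 11.314, ∠ = arctan(8/8) ≈ 45.00°
pole (s+10): 10 + j8 → |·| = √(10²+8²) = √164 ≈ 12.806, ∠ = arctan(8/10) ≈ 38.66°
pole (s+100): 100 + j8 → |·| = √(100²+8²) = √10064 ≈ 100.32, ∠ = arctan(8/100) ≈ 4.57°
|H| = 5 · 2.5013e+05 / 14535 ≈ 86.044
Gain = 20 log₁₀(86.044) ≈ 38.69 dB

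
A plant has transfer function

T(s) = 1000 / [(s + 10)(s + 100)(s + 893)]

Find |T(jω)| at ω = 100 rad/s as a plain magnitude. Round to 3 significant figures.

7.83e-05

At s = jω = j100:
pole (s+10): 10 + j100 → |·| = √(10²+100²) = √10100 ≈ 100.5, ∠ = arctan(100/10) ≈ 84.29°
pole (s+100): 100 + j100 → |·| = √(100²+100²) = √20000 ≈ 141.42, ∠ = arctan(100/100) ≈ 45.00°
pole (s+893): 893 + j100 → |·| = √(893²+100²) = √807449 ≈ 898.58, ∠ = arctan(100/893) ≈ 6.39°
|T| = 1000 / 1.2771e+07 ≈ 7.8302e-05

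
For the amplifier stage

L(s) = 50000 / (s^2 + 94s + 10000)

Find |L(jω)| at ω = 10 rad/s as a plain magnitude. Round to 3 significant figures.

At s = jω = j10:
quadratic: (j10)² + 94·j10 + 10000 = 9900 + j940 → |·| ≈ 9944.5, ∠ ≈ 5.42°
|L| = 50000 / 9944.5 ≈ 5.0279

5.03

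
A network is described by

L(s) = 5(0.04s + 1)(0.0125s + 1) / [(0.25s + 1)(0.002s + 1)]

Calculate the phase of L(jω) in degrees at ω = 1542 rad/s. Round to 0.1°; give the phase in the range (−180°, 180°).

14.2°

At ω = 1542 rad/s:
zero (1 + j1542·0.04) = 1 + j61.68 → |·| ≈ 61.688, ∠ ≈ 89.07°
zero (1 + j1542·0.0125) = 1 + j19.275 → |·| ≈ 19.301, ∠ ≈ 87.03°
pole (1 + j1542·0.25) = 1 + j385.5 → |·| ≈ 385.5, ∠ ≈ 89.85°
pole (1 + j1542·0.002) = 1 + j3.084 → |·| ≈ 3.2421, ∠ ≈ 72.03°
∠L = (89.07° + 87.03°) − (89.85° + 72.03°) = 14.22°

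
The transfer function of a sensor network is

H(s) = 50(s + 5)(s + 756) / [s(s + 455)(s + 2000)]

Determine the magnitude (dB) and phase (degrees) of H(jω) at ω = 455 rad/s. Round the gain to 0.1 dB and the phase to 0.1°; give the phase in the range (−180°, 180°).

At s = jω = j455:
zero (s+5): 5 + j455 → |·| = √(5²+455²) = √207050 ≈ 455.03, ∠ = arctan(455/5) ≈ 89.37°
zero (s+756): 756 + j455 → |·| = √(756²+455²) = √778561 ≈ 882.36, ∠ = arctan(455/756) ≈ 31.04°
pole (s+455): 455 + j455 → |·| = √(455²+455²) = √414050 ≈ 643.47, ∠ = arctan(455/455) ≈ 45.00°
pole (s+2000): 2000 + j455 → |·| = √(2000²+455²) = √4207025 ≈ 2051.1, ∠ = arctan(455/2000) ≈ 12.82°
pole at origin: |s| = 455, ∠ = 90.00° (in denominator)
|H| = 50 · 4.015e+05 / 6.0052e+08 ≈ 0.033429
Gain = 20 log₁₀(0.033429) ≈ -29.52 dB
∠H = 120.41° − 147.82° = -27.41°

-29.5 dB, -27.4°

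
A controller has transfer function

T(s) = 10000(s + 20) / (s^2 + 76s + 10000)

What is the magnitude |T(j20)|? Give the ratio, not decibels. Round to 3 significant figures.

At s = jω = j20:
zero (s+20): 20 + j20 → |·| = √(20²+20²) = √800 ≈ 28.284, ∠ = arctan(20/20) ≈ 45.00°
quadratic: (j20)² + 76·j20 + 10000 = 9600 + j1520 → |·| ≈ 9719.6, ∠ ≈ 9.00°
|T| = 10000 · 28.284 / 9719.6 ≈ 29.1

29.1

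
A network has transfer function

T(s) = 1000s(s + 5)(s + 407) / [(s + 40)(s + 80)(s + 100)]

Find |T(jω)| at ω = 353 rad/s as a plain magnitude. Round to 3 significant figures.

1.42e+03

At s = jω = j353:
zero (s+5): 5 + j353 → |·| = √(5²+353²) = √124634 ≈ 353.04, ∠ = arctan(353/5) ≈ 89.19°
zero (s+407): 407 + j353 → |·| = √(407²+353²) = √290258 ≈ 538.76, ∠ = arctan(353/407) ≈ 40.94°
zero at origin: s = j353 → |·| = 353, ∠ = 90.00°
pole (s+40): 40 + j353 → |·| = √(40²+353²) = √126209 ≈ 355.26, ∠ = arctan(353/40) ≈ 83.54°
pole (s+80): 80 + j353 → |·| = √(80²+353²) = √131009 ≈ 361.95, ∠ = arctan(353/80) ≈ 77.23°
pole (s+100): 100 + j353 → |·| = √(100²+353²) = √134609 ≈ 366.89, ∠ = arctan(353/100) ≈ 74.18°
|T| = 1000 · 6.7142e+07 / 4.7177e+07 ≈ 1423.2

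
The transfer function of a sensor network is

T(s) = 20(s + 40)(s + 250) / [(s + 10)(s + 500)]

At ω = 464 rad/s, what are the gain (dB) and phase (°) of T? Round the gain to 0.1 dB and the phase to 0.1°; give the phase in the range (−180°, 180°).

23.8 dB, 15.1°

At s = jω = j464:
zero (s+40): 40 + j464 → |·| = √(40²+464²) = √216896 ≈ 465.72, ∠ = arctan(464/40) ≈ 85.07°
zero (s+250): 250 + j464 → |·| = √(250²+464²) = √277796 ≈ 527.06, ∠ = arctan(464/250) ≈ 61.68°
pole (s+10): 10 + j464 → |·| = √(10²+464²) = √215396 ≈ 464.11, ∠ = arctan(464/10) ≈ 88.77°
pole (s+500): 500 + j464 → |·| = √(500²+464²) = √465296 ≈ 682.13, ∠ = arctan(464/500) ≈ 42.86°
|T| = 20 · 2.4546e+05 / 3.1658e+05 ≈ 15.507
Gain = 20 log₁₀(15.507) ≈ 23.81 dB
∠T = 146.75° − 131.63° = 15.12°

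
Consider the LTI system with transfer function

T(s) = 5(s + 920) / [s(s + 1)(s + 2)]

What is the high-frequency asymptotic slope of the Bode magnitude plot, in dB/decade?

Each pole contributes −20 dB/decade at high frequency; each zero contributes +20 dB/decade.
Net: 1 zero(s) − 3 pole(s) → -40 dB/decade.

-40 dB/decade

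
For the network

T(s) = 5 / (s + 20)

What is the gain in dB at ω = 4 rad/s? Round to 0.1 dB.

-12.2 dB

Substitute s = j4:
Numerator: 5 = 5 + j0
Denominator: (j4) + 20 = 20 + j4
|N| = √(5² + 0²) ≈ 5, ∠N ≈ 0.00°
|D| = √(20² + 4²) ≈ 20.396, ∠D ≈ 11.31°
|T| = 5 / 20.396 ≈ 0.24515
Gain = 20 log₁₀(0.24515) ≈ -12.21 dB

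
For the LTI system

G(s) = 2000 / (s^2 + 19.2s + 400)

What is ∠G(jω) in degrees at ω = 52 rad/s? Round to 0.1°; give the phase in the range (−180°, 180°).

At s = jω = j52:
quadratic: (j52)² + 19.2·j52 + 400 = -2304 + j998.4 → |·| ≈ 2511, ∠ ≈ 156.57°
∠G = 0.00° − 156.57° = -156.57°

-156.6°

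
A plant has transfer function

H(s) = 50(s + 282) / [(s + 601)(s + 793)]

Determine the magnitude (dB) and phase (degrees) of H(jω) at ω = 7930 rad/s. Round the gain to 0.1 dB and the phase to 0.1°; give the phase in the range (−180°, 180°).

-44.1 dB, -82.0°

At s = jω = j7930:
zero (s+282): 282 + j7930 → |·| = √(282²+7930²) = √62964424 ≈ 7935, ∠ = arctan(7930/282) ≈ 87.96°
pole (s+601): 601 + j7930 → |·| = √(601²+7930²) = √63246101 ≈ 7952.7, ∠ = arctan(7930/601) ≈ 85.67°
pole (s+793): 793 + j7930 → |·| = √(793²+7930²) = √63513749 ≈ 7969.6, ∠ = arctan(7930/793) ≈ 84.29°
|H| = 50 · 7935 / 6.338e+07 ≈ 0.0062599
Gain = 20 log₁₀(0.0062599) ≈ -44.07 dB
∠H = 87.96° − 169.96° = -82.00°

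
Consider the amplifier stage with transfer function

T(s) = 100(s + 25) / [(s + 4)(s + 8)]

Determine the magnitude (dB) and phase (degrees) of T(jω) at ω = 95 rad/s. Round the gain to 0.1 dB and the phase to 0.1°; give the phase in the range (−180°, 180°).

0.7 dB, -97.5°

At s = jω = j95:
zero (s+25): 25 + j95 → |·| = √(25²+95²) = √9650 ≈ 98.234, ∠ = arctan(95/25) ≈ 75.26°
pole (s+4): 4 + j95 → |·| = √(4²+95²) = √9041 ≈ 95.084, ∠ = arctan(95/4) ≈ 87.59°
pole (s+8): 8 + j95 → |·| = √(8²+95²) = √9089 ≈ 95.336, ∠ = arctan(95/8) ≈ 85.19°
|T| = 100 · 98.234 / 9064.9 ≈ 1.0837
Gain = 20 log₁₀(1.0837) ≈ 0.70 dB
∠T = 75.26° − 172.78° = -97.52°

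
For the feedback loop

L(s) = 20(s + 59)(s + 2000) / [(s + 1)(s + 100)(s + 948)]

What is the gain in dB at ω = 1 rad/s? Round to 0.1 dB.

At s = jω = j1:
zero (s+59): 59 + j1 → |·| = √(59²+1²) = √3482 ≈ 59.008, ∠ = arctan(1/59) ≈ 0.97°
zero (s+2000): 2000 + j1 → |·| = √(2000²+1²) = √4000001 ≈ 2000, ∠ = arctan(1/2000) ≈ 0.03°
pole (s+1): 1 + j1 → |·| = √(1²+1²) = √2 ≈ 1.4142, ∠ = arctan(1/1) ≈ 45.00°
pole (s+100): 100 + j1 → |·| = √(100²+1²) = √10001 ≈ 100, ∠ = arctan(1/100) ≈ 0.57°
pole (s+948): 948 + j1 → |·| = √(948²+1²) = √898705 ≈ 948, ∠ = arctan(1/948) ≈ 0.06°
|L| = 20 · 1.1802e+05 / 1.3407e+05 ≈ 17.606
Gain = 20 log₁₀(17.606) ≈ 24.91 dB

24.9 dB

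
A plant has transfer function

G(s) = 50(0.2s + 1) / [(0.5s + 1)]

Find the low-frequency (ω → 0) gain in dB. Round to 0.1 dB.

34.0 dB

G(0) = 50 · 1 / 1 = 50
20 log₁₀(50) ≈ 33.98 dB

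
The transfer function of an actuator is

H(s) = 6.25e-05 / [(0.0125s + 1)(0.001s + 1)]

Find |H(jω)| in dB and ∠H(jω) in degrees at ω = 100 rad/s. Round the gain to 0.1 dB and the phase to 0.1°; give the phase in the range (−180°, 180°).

-88.2 dB, -57.1°

At ω = 100 rad/s:
pole (1 + j100·0.0125) = 1 + j1.25 → |·| ≈ 1.6008, ∠ ≈ 51.34°
pole (1 + j100·0.001) = 1 + j0.1 → |·| ≈ 1.005, ∠ ≈ 5.71°
|H| = 6.25e-05 · 1 / (1.6008 · 1.005) ≈ 3.8849e-05
Gain = 20 log₁₀(3.8849e-05) ≈ -88.21 dB
∠H = (0°) − (51.34° + 5.71°) = -57.05°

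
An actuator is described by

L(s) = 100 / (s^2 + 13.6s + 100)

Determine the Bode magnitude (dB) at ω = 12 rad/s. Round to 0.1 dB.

At s = jω = j12:
quadratic: (j12)² + 13.6·j12 + 100 = -44 + j163.2 → |·| ≈ 169.03, ∠ ≈ 105.09°
|L| = 100 / 169.03 ≈ 0.59161
Gain = 20 log₁₀(0.59161) ≈ -4.56 dB

-4.6 dB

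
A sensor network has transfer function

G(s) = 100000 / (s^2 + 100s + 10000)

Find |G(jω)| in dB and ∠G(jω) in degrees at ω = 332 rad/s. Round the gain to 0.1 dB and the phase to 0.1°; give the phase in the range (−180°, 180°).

At s = jω = j332:
quadratic: (j332)² + 100·j332 + 10000 = -100224 + j33200 → |·| ≈ 1.0558e+05, ∠ ≈ 161.67°
|G| = 100000 / 1.0558e+05 ≈ 0.94715
Gain = 20 log₁₀(0.94715) ≈ -0.47 dB
∠G = 0.00° − 161.67° = -161.67°

-0.5 dB, -161.7°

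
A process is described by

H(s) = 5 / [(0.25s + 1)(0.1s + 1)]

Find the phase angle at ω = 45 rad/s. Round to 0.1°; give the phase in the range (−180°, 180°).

-162.4°

At ω = 45 rad/s:
pole (1 + j45·0.25) = 1 + j11.25 → |·| ≈ 11.294, ∠ ≈ 84.92°
pole (1 + j45·0.1) = 1 + j4.5 → |·| ≈ 4.6098, ∠ ≈ 77.47°
∠H = (0°) − (84.92° + 77.47°) = -162.39°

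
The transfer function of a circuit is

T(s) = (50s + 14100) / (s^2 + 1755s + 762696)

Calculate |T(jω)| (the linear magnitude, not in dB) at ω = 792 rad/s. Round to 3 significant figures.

Substitute s = j792:
Numerator: 50(j792) + 14100 = 14100 + j39600
Denominator: (j792)^2 + 1755(j792) + 762696 = 135432 + j1389960
|N| = √(14100² + 39600²) ≈ 42035, ∠N ≈ 70.40°
|D| = √(135432² + 1389960²) ≈ 1.3965e+06, ∠D ≈ 84.43°
|T| = 42035 / 1.3965e+06 ≈ 0.0301

0.0301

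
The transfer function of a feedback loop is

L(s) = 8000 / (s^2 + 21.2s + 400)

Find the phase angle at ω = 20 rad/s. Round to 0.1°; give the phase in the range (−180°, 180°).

-90.0°

At s = jω = j20:
quadratic: (j20)² + 21.2·j20 + 400 = 0 + j424 → |·| ≈ 424, ∠ ≈ 90.00°
∠L = 0.00° − 90.00° = -90.00°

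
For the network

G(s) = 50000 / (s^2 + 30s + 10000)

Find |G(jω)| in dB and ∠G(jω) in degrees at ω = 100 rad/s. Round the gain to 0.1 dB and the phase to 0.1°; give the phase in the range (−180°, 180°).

At s = jω = j100:
quadratic: (j100)² + 30·j100 + 10000 = 0 + j3000 → |·| ≈ 3000, ∠ ≈ 90.00°
|G| = 50000 / 3000 ≈ 16.667
Gain = 20 log₁₀(16.667) ≈ 24.44 dB
∠G = 0.00° − 90.00° = -90.00°

24.4 dB, -90.0°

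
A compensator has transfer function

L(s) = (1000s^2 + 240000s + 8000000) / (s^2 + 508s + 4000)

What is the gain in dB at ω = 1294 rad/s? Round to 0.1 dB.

59.5 dB

Substitute s = j1294:
Numerator: 1000(j1294)^2 + 240000(j1294) + 8000000 = -1666436000 + j310560000
Denominator: (j1294)^2 + 508(j1294) + 4000 = -1670436 + j657352
|N| = √(1666436000² + 310560000²) ≈ 1.6951e+09, ∠N ≈ 169.44°
|D| = √(1670436² + 657352²) ≈ 1.7951e+06, ∠D ≈ 158.52°
|L| = 1.6951e+09 / 1.7951e+06 ≈ 944.29
Gain = 20 log₁₀(944.29) ≈ 59.50 dB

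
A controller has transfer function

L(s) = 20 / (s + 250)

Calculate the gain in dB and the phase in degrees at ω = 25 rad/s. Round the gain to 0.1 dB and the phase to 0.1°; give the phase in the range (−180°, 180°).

-22.0 dB, -5.7°

Substitute s = j25:
Numerator: 20 = 20 + j0
Denominator: (j25) + 250 = 250 + j25
|N| = √(20² + 0²) ≈ 20, ∠N ≈ 0.00°
|D| = √(250² + 25²) ≈ 251.25, ∠D ≈ 5.71°
|L| = 20 / 251.25 ≈ 0.079602
Gain = 20 log₁₀(0.079602) ≈ -21.98 dB
∠L = 0.00° − 5.71° = -5.71°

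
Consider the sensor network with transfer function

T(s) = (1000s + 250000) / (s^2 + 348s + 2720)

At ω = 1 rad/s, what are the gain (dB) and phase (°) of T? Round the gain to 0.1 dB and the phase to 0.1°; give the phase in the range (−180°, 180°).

Substitute s = j1:
Numerator: 1000(j1) + 250000 = 250000 + j1000
Denominator: (j1)^2 + 348(j1) + 2720 = 2719 + j348
|N| = √(250000² + 1000²) ≈ 2.5e+05, ∠N ≈ 0.23°
|D| = √(2719² + 348²) ≈ 2741.2, ∠D ≈ 7.29°
|T| = 2.5e+05 / 2741.2 ≈ 91.201
Gain = 20 log₁₀(91.201) ≈ 39.20 dB
∠T = 0.23° − 7.29° = -7.06°

39.2 dB, -7.1°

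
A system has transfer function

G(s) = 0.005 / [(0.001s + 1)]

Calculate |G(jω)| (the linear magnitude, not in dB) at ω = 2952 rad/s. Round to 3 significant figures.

At ω = 2952 rad/s:
pole (1 + j2952·0.001) = 1 + j2.952 → |·| ≈ 3.1168, ∠ ≈ 71.29°
|G| = 0.005 · 1 / (3.1168) ≈ 0.0016042

0.00160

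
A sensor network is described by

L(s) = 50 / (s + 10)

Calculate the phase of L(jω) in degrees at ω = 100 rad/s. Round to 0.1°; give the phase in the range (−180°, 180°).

At s = jω = j100:
pole (s+10): 10 + j100 → |·| = √(10²+100²) = √10100 ≈ 100.5, ∠ = arctan(100/10) ≈ 84.29°
∠L = 0.00° − 84.29° = -84.29°

-84.3°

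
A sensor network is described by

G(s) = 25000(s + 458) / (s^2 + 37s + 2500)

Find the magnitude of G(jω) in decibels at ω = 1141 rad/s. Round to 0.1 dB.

At s = jω = j1141:
zero (s+458): 458 + j1141 → |·| = √(458²+1141²) = √1511645 ≈ 1229.5, ∠ = arctan(1141/458) ≈ 68.13°
quadratic: (j1141)² + 37·j1141 + 2500 = -1299381 + j42217 → |·| ≈ 1.3001e+06, ∠ ≈ 178.14°
|G| = 25000 · 1229.5 / 1.3001e+06 ≈ 23.642
Gain = 20 log₁₀(23.642) ≈ 27.47 dB

27.5 dB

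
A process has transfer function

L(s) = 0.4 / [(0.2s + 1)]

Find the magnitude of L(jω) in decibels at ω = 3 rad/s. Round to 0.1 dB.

-9.3 dB

At ω = 3 rad/s:
pole (1 + j3·0.2) = 1 + j0.6 → |·| ≈ 1.1662, ∠ ≈ 30.96°
|L| = 0.4 · 1 / (1.1662) ≈ 0.34299
Gain = 20 log₁₀(0.34299) ≈ -9.29 dB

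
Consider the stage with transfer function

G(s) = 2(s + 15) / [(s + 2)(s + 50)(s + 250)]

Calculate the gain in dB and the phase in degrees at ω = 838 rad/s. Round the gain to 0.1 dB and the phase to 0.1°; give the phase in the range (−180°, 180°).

-111.3 dB, -160.9°

At s = jω = j838:
zero (s+15): 15 + j838 → |·| = √(15²+838²) = √702469 ≈ 838.13, ∠ = arctan(838/15) ≈ 88.97°
pole (s+2): 2 + j838 → |·| = √(2²+838²) = √702248 ≈ 838, ∠ = arctan(838/2) ≈ 89.86°
pole (s+50): 50 + j838 → |·| = √(50²+838²) = √704744 ≈ 839.49, ∠ = arctan(838/50) ≈ 86.59°
pole (s+250): 250 + j838 → |·| = √(250²+838²) = √764744 ≈ 874.5, ∠ = arctan(838/250) ≈ 73.39°
|G| = 2 · 838.13 / 6.152e+08 ≈ 2.7247e-06
Gain = 20 log₁₀(2.7247e-06) ≈ -111.29 dB
∠G = 88.97° − 249.84° = -160.87°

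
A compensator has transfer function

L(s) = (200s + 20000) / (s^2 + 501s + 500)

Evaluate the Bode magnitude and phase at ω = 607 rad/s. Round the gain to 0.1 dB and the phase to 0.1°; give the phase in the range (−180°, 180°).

-11.8 dB, -59.8°

Substitute s = j607:
Numerator: 200(j607) + 20000 = 20000 + j121400
Denominator: (j607)^2 + 501(j607) + 500 = -367949 + j304107
|N| = √(20000² + 121400²) ≈ 1.2304e+05, ∠N ≈ 80.64°
|D| = √(367949² + 304107²) ≈ 4.7735e+05, ∠D ≈ 140.43°
|L| = 1.2304e+05 / 4.7735e+05 ≈ 0.25776
Gain = 20 log₁₀(0.25776) ≈ -11.78 dB
∠L = 80.64° − 140.43° = -59.79°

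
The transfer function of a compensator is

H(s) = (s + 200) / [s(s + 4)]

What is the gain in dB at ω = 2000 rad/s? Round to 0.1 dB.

-66.0 dB

At s = jω = j2000:
zero (s+200): 200 + j2000 → |·| = √(200²+2000²) = √4040000 ≈ 2010, ∠ = arctan(2000/200) ≈ 84.29°
pole (s+4): 4 + j2000 → |·| = √(4²+2000²) = √4000016 ≈ 2000, ∠ = arctan(2000/4) ≈ 89.89°
pole at origin: |s| = 2000, ∠ = 90.00° (in denominator)
|H| = 1 · 2010 / 4e+06 ≈ 0.0005025
Gain = 20 log₁₀(0.0005025) ≈ -65.98 dB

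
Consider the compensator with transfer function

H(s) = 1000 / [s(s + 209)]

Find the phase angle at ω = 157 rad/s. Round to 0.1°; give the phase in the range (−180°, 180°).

-126.9°

At s = jω = j157:
pole (s+209): 209 + j157 → |·| = √(209²+157²) = √68330 ≈ 261.4, ∠ = arctan(157/209) ≈ 36.91°
pole at origin: |s| = 157, ∠ = 90.00° (in denominator)
∠H = 0.00° − 126.91° = -126.91°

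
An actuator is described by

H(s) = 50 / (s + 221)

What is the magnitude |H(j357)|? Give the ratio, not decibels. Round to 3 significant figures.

0.119

Substitute s = j357:
Numerator: 50 = 50 + j0
Denominator: (j357) + 221 = 221 + j357
|N| = √(50² + 0²) ≈ 50, ∠N ≈ 0.00°
|D| = √(221² + 357²) ≈ 419.87, ∠D ≈ 58.24°
|H| = 50 / 419.87 ≈ 0.11908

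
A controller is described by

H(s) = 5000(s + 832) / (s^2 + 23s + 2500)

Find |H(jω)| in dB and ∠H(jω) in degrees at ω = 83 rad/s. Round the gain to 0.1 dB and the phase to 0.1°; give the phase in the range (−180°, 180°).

58.8 dB, -150.8°

At s = jω = j83:
zero (s+832): 832 + j83 → |·| = √(832²+83²) = √699113 ≈ 836.13, ∠ = arctan(83/832) ≈ 5.70°
quadratic: (j83)² + 23·j83 + 2500 = -4389 + j1909 → |·| ≈ 4786.2, ∠ ≈ 156.49°
|H| = 5000 · 836.13 / 4786.2 ≈ 873.48
Gain = 20 log₁₀(873.48) ≈ 58.83 dB
∠H = 5.70° − 156.49° = -150.79°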